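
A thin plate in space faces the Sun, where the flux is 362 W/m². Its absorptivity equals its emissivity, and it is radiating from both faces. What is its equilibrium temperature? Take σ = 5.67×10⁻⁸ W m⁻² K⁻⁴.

Absorbed flux αS = emitted flux 2εσT⁴ per unit area; with α = ε this gives T = (S/2σ)^(1/4).
T = (362 / (2 × 5.67×10⁻⁸))^(1/4) = (3.19×10^9)^(1/4).
T = 238 K.

T ≈ 238 K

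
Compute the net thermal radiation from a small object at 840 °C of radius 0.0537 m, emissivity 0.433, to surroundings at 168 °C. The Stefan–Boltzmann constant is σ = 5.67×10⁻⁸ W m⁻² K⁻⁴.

Q ≈ 1330 W

A = 4πr² = 4π × (0.0537)² = 0.0362 m².
Convert: 840 °C = 1113 K; 168 °C = 441 K.
Q = εσA(T⁴ − T_s⁴). T⁴ − T_s⁴ = (1113)⁴ − (441)⁴ = 1.53×10^12 − 3.78×10^10 = 1.50×10^12 K⁴.
Q = 0.433 × 5.67×10⁻⁸ × 0.0362 × 1.50×10^12 = 1330 W.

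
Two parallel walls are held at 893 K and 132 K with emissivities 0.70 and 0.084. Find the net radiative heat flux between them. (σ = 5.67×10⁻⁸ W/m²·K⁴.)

q ≈ 2920 W/m²

For two large parallel gray plates, q = σ(T₁⁴ − T₂⁴) / (1/ε₁ + 1/ε₂ − 1).
1/ε₁ + 1/ε₂ − 1 = 1/0.70 + 1/0.084 − 1 = 12.33.
T₁⁴ − T₂⁴ = 6.36×10^11 − 3.04×10^8 = 6.36×10^11 K⁴.
q = 5.67×10⁻⁸ × 6.36×10^11 / 12.33 = 2920 W/m².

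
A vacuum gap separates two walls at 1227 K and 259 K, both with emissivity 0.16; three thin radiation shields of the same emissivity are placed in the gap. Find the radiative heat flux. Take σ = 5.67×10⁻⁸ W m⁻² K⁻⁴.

q ≈ 2790 W/m²

Each of the 4 gaps contributes resistance (2/ε − 1) = 2/0.16 − 1 = 11.50; total = 46.00.
q = σ(T₁⁴ − T₂⁴) / 46.00 = 5.67×10⁻⁸ × 2.26×10^12 / 46.00 = 2790 W/m².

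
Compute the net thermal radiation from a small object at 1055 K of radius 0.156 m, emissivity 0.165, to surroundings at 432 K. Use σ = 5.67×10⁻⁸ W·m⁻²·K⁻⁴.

Q ≈ 3440 W

A = 4πr² = 4π × (0.156)² = 0.306 m².
Q = εσA(T⁴ − T_s⁴). T⁴ − T_s⁴ = (1055)⁴ − (432)⁴ = 1.24×10^12 − 3.48×10^10 = 1.20×10^12 K⁴.
Q = 0.165 × 5.67×10⁻⁸ × 0.306 × 1.20×10^12 = 3440 W.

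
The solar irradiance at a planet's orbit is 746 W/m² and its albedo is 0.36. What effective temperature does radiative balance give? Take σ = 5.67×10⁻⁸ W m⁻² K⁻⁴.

T ≈ 214 K

Power absorbed = (1−a)S·πR²; power emitted = 4πR²σT⁴. Equating and cancelling πR²:
T = ((1−a)S / 4σ)^(1/4) = (477 / (4 × 5.67×10⁻⁸))^(1/4) = (2.11×10^9)^(1/4).
T = 214 K.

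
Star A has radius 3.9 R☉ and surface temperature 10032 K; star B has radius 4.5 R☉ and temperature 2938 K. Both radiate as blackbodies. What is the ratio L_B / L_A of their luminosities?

L_B/L_A ≈ 9.79×10^-3

L = 4πR²σT⁴ ∝ R²T⁴, so L_B/L_A = (4.5/3.9)² × (2938/10032)⁴ = 1.33 × 7.36×10^-3 = 9.79×10^-3.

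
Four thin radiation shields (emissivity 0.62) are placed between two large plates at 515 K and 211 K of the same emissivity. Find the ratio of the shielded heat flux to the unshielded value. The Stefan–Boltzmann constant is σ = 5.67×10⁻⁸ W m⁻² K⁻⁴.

With N identical shields there are N+1 = 5 gaps in series, each with the same radiative resistance, so the flux falls to 1/(N+1) of its unshielded value.

ratio ≈ 0.200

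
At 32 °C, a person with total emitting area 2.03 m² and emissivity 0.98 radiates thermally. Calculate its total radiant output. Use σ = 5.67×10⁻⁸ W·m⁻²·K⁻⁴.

P ≈ 976 W

32 °C = 305 K.
Stefan–Boltzmann: P = εσAT⁴ = 0.98 × 5.67×10⁻⁸ × 2.03 × (305)⁴ = 0.98 × 5.67×10⁻⁸ × 2.03 × 8.65×10^9.
P = 976 W.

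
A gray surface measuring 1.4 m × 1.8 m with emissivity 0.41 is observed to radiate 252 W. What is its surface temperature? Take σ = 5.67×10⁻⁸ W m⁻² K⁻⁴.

T ≈ 256 K

A = 1.4 × 1.8 = 2.52 m².
From P = εσAT⁴, T = (P / εσA)^(1/4) = (252 / (0.41 × 5.67×10⁻⁸ × 2.52))^(1/4).
T = (4.30×10^9)^(1/4) = 256 K.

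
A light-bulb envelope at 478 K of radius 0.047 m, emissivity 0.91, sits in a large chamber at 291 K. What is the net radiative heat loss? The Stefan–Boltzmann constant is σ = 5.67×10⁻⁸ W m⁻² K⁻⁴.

A = 4πr² = 4π × (0.047)² = 0.0278 m².
Q = εσA(T⁴ − T_s⁴). T⁴ − T_s⁴ = (478)⁴ − (291)⁴ = 5.22×10^10 − 7.17×10^9 = 4.50×10^10 K⁴.
Q = 0.91 × 5.67×10⁻⁸ × 0.0278 × 4.50×10^10 = 64.5 W.

Q ≈ 64.5 W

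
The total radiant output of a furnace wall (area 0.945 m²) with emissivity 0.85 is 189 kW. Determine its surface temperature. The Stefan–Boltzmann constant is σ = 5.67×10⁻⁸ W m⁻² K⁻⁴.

From P = εσAT⁴, T = (P / εσA)^(1/4) = (1.89×10^5 / (0.85 × 5.67×10⁻⁸ × 0.945))^(1/4).
T = (4.15×10^12)^(1/4) = 1430 K.

T ≈ 1430 K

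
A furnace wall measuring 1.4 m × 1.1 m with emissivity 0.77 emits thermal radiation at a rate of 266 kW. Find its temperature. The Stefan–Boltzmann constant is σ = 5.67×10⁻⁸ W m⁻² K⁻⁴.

T ≈ 1410 K

A = 1.4 × 1.1 = 1.54 m².
From P = εσAT⁴, T = (P / εσA)^(1/4) = (2.66×10^5 / (0.77 × 5.67×10⁻⁸ × 1.54))^(1/4).
T = (3.96×10^12)^(1/4) = 1410 K.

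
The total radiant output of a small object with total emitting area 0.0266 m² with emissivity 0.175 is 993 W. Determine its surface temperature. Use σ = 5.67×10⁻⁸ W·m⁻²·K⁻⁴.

From P = εσAT⁴, T = (P / εσA)^(1/4) = (993 / (0.175 × 5.67×10⁻⁸ × 0.0266))^(1/4).
T = (3.76×10^12)^(1/4) = 1390 K.

T ≈ 1390 K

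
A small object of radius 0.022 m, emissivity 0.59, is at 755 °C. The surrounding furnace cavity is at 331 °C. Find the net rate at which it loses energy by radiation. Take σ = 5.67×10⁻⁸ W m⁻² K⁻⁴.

A = 4πr² = 4π × (0.022)² = 6.08×10^-3 m².
Convert: 755 °C = 1028 K; 331 °C = 604 K.
Q = εσA(T⁴ − T_s⁴). T⁴ − T_s⁴ = (1028)⁴ − (604)⁴ = 1.12×10^12 − 1.33×10^11 = 9.84×10^11 K⁴.
Q = 0.59 × 5.67×10⁻⁸ × 6.08×10^-3 × 9.84×10^11 = 200 W.

Q ≈ 200 W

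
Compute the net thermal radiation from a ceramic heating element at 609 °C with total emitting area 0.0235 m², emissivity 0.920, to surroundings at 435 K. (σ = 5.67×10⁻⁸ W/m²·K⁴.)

Convert: 609 °C = 882 K.
Q = εσA(T⁴ − T_s⁴). T⁴ − T_s⁴ = (882)⁴ − (435)⁴ = 6.05×10^11 − 3.58×10^10 = 5.69×10^11 K⁴.
Q = 0.920 × 5.67×10⁻⁸ × 0.0235 × 5.69×10^11 = 698 W.

Q ≈ 698 W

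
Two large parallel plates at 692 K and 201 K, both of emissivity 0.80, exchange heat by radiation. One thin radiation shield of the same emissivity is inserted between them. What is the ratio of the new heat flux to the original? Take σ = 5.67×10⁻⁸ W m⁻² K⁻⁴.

With N identical shields there are N+1 = 2 gaps in series, each with the same radiative resistance, so the flux falls to 1/(N+1) of its unshielded value.

ratio ≈ 0.500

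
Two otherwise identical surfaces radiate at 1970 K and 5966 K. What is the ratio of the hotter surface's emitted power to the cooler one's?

P ∝ T⁴, so the ratio is (5966/1970)⁴ = (3.028)⁴ = 84.1.

ratio ≈ 84.1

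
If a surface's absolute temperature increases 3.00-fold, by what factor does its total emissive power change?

factor ≈ 81.0

P ∝ T⁴, so the power scales as (3.00)⁴ = 81.0.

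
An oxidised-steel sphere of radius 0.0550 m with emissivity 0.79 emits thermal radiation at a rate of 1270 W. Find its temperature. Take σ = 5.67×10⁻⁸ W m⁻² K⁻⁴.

T ≈ 929 K

A = 4πr² = 4π × (0.0550)² = 0.0380 m².
From P = εσAT⁴, T = (P / εσA)^(1/4) = (1270 / (0.79 × 5.67×10⁻⁸ × 0.0380))^(1/4).
T = (7.46×10^11)^(1/4) = 929 K.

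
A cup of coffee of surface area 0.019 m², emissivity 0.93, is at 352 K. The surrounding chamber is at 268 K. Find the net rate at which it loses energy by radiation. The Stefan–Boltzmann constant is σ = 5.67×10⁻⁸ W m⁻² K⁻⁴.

Q = εσA(T⁴ − T_s⁴). T⁴ − T_s⁴ = (352)⁴ − (268)⁴ = 1.54×10^10 − 5.16×10^9 = 1.02×10^10 K⁴.
Q = 0.93 × 5.67×10⁻⁸ × 0.0190 × 1.02×10^10 = 10.2 W.

Q ≈ 10.2 W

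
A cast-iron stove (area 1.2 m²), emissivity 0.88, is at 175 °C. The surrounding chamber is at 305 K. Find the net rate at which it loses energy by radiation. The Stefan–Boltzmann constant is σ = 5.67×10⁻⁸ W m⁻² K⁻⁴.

Q ≈ 1890 W

Convert: 175 °C = 448 K.
Q = εσA(T⁴ − T_s⁴). T⁴ − T_s⁴ = (448)⁴ − (305)⁴ = 4.03×10^10 − 8.65×10^9 = 3.16×10^10 K⁴.
Q = 0.88 × 5.67×10⁻⁸ × 1.20 × 3.16×10^10 = 1890 W.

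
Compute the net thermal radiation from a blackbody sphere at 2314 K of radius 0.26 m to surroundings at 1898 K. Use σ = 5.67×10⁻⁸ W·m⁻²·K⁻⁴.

Q ≈ 7.56×10^5 W

A = 4πr² = 4π × (0.26)² = 0.849 m².
Q = σA(T⁴ − T_s⁴). T⁴ − T_s⁴ = (2314)⁴ − (1898)⁴ = 2.87×10^13 − 1.30×10^13 = 1.57×10^13 K⁴.
Q = 5.67×10⁻⁸ × 0.849 × 1.57×10^13 = 7.56×10^5 W.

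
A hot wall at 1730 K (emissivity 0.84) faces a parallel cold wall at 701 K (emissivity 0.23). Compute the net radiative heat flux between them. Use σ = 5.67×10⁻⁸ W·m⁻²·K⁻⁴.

For two large parallel gray plates, q = σ(T₁⁴ − T₂⁴) / (1/ε₁ + 1/ε₂ − 1).
1/ε₁ + 1/ε₂ − 1 = 1/0.84 + 1/0.23 − 1 = 4.538.
T₁⁴ − T₂⁴ = 8.96×10^12 − 2.41×10^11 = 8.72×10^12 K⁴.
q = 5.67×10⁻⁸ × 8.72×10^12 / 4.538 = 1.09×10^5 W/m².

q ≈ 1.09×10^5 W/m²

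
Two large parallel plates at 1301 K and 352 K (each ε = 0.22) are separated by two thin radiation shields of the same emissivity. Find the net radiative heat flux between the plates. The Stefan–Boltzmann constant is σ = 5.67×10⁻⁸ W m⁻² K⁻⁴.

q ≈ 6660 W/m²

Each of the 3 gaps contributes resistance (2/ε − 1) = 2/0.22 − 1 = 8.091; total = 24.27.
q = σ(T₁⁴ − T₂⁴) / 24.27 = 5.67×10⁻⁸ × 2.85×10^12 / 24.27 = 6660 W/m².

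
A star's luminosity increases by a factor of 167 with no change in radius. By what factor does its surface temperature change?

P ∝ T⁴ ⇒ T ∝ P^(1/4), so T scales by (167)^(1/4) = 3.59.

factor ≈ 3.59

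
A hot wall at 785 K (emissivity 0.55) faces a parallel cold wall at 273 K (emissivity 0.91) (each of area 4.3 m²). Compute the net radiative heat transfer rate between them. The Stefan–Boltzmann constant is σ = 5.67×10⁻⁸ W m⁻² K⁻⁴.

Q ≈ 47600 W

For two large parallel gray plates, q = σ(T₁⁴ − T₂⁴) / (1/ε₁ + 1/ε₂ − 1).
1/ε₁ + 1/ε₂ − 1 = 1/0.55 + 1/0.91 − 1 = 1.917.
T₁⁴ − T₂⁴ = 3.80×10^11 − 5.55×10^9 = 3.74×10^11 K⁴.
q = 5.67×10⁻⁸ × 3.74×10^11 / 1.917 = 11100 W/m².
Q = q·A = 11100 × 4.3 = 47600 W.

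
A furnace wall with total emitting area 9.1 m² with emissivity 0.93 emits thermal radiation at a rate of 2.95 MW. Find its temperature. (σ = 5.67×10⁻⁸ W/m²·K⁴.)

From P = εσAT⁴, T = (P / εσA)^(1/4) = (2.95×10^6 / (0.93 × 5.67×10⁻⁸ × 9.10))^(1/4).
T = (6.15×10^12)^(1/4) = 1570 K.

T ≈ 1570 K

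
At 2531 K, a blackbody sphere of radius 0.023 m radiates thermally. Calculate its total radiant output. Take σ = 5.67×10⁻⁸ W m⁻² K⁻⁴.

A = 4πr² = 4π × (0.023)² = 6.65×10^-3 m².
P = σAT⁴ = 5.67×10⁻⁸ × 6.65×10^-3 × (2531)⁴ = 5.67×10⁻⁸ × 6.65×10^-3 × 4.10×10^13.
P = 15500 W.

P ≈ 15500 W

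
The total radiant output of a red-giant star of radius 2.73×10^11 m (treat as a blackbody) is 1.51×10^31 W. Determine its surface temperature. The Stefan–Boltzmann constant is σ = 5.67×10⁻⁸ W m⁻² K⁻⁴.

A = 4πr² = 4π × (2.73×10^11)² = 9.37×10^23 m².
From P = σAT⁴, T = (P / σA)^(1/4) = (1.51×10^31 / (5.67×10⁻⁸ × 9.37×10^23))^(1/4).
T = (2.84×10^14)^(1/4) = 4110 K.

T ≈ 4110 K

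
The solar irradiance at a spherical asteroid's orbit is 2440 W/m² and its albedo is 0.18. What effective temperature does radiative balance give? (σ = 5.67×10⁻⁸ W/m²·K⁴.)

T ≈ 306 K

Power absorbed = (1−a)S·πR²; power emitted = 4πR²σT⁴. Equating and cancelling πR²:
T = ((1−a)S / 4σ)^(1/4) = (2000 / (4 × 5.67×10⁻⁸))^(1/4) = (8.82×10^9)^(1/4).
T = 306 K.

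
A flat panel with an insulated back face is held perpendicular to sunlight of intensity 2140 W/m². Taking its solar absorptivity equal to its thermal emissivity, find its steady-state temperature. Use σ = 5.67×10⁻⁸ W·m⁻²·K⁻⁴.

Absorbed flux αS = emitted flux εσT⁴ (one radiating face); with α = ε, T = (S/σ)^(1/4).
T = (2140 / 5.67×10⁻⁸)^(1/4) = (3.77×10^10)^(1/4).
T = 441 K.

T ≈ 441 K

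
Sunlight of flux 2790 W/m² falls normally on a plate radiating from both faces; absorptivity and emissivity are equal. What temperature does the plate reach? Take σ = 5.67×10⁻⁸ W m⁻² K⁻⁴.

T ≈ 396 K

Absorbed flux αS = emitted flux 2εσT⁴ per unit area; with α = ε this gives T = (S/2σ)^(1/4).
T = (2790 / (2 × 5.67×10⁻⁸))^(1/4) = (2.46×10^10)^(1/4).
T = 396 K.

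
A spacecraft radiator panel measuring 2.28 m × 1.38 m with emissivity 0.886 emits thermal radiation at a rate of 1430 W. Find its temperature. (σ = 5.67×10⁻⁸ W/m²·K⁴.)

A = 2.28 × 1.38 = 3.15 m².
From P = εσAT⁴, T = (P / εσA)^(1/4) = (1430 / (0.886 × 5.67×10⁻⁸ × 3.15))^(1/4).
T = (9.05×10^9)^(1/4) = 308 K.

T ≈ 308 K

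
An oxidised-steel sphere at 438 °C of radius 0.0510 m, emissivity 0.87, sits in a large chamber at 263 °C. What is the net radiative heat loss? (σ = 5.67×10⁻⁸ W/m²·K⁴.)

Q ≈ 279 W

A = 4πr² = 4π × (0.0510)² = 0.0327 m².
Convert: 438 °C = 711 K; 263 °C = 536 K.
Q = εσA(T⁴ − T_s⁴). T⁴ − T_s⁴ = (711)⁴ − (536)⁴ = 2.56×10^11 − 8.25×10^10 = 1.73×10^11 K⁴.
Q = 0.87 × 5.67×10⁻⁸ × 0.0327 × 1.73×10^11 = 279 W.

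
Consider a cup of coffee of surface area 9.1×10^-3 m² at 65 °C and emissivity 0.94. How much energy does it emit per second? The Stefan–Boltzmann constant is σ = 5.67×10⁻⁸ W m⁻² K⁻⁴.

65 °C = 338 K.
Stefan–Boltzmann: P = εσAT⁴ = 0.94 × 5.67×10⁻⁸ × 9.10×10^-3 × (338)⁴ = 0.94 × 5.67×10⁻⁸ × 9.10×10^-3 × 1.31×10^10.
P = 6.33 W.

P ≈ 6.33 W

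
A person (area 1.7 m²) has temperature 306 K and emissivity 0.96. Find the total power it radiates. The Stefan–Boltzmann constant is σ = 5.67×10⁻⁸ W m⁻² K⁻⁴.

Stefan–Boltzmann: P = εσAT⁴ = 0.96 × 5.67×10⁻⁸ × 1.70 × (306)⁴ = 0.96 × 5.67×10⁻⁸ × 1.70 × 8.77×10^9.
P = 811 W.

P ≈ 811 W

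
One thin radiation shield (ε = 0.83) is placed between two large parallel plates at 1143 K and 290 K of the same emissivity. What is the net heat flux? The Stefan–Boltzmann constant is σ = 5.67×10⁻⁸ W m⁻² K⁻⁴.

q ≈ 34200 W/m²

Each of the 2 gaps contributes resistance (2/ε − 1) = 2/0.83 − 1 = 1.410; total = 2.819.
q = σ(T₁⁴ − T₂⁴) / 2.819 = 5.67×10⁻⁸ × 1.70×10^12 / 2.819 = 34200 W/m².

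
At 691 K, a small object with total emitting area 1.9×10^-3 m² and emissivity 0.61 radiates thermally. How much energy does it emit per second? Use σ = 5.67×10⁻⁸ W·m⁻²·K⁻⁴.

P ≈ 15.0 W

Stefan–Boltzmann: P = εσAT⁴ = 0.61 × 5.67×10⁻⁸ × 1.90×10^-3 × (691)⁴ = 0.61 × 5.67×10⁻⁸ × 1.90×10^-3 × 2.28×10^11.
P = 15.0 W.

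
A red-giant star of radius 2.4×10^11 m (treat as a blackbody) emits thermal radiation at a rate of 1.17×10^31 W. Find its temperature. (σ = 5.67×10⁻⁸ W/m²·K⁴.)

A = 4πr² = 4π × (2.4×10^11)² = 7.24×10^23 m².
From P = σAT⁴, T = (P / σA)^(1/4) = (1.17×10^31 / (5.67×10⁻⁸ × 7.24×10^23))^(1/4).
T = (2.85×10^14)^(1/4) = 4110 K.

T ≈ 4110 K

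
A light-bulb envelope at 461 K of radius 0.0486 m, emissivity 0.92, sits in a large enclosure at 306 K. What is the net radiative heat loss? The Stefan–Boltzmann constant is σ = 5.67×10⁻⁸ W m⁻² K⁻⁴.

A = 4πr² = 4π × (0.0486)² = 0.0297 m².
Q = εσA(T⁴ − T_s⁴). T⁴ − T_s⁴ = (461)⁴ − (306)⁴ = 4.52×10^10 − 8.77×10^9 = 3.64×10^10 K⁴.
Q = 0.92 × 5.67×10⁻⁸ × 0.0297 × 3.64×10^10 = 56.4 W.

Q ≈ 56.4 W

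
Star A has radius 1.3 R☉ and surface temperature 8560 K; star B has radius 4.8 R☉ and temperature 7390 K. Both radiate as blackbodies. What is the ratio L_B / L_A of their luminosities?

L_B/L_A ≈ 7.57

L = 4πR²σT⁴ ∝ R²T⁴, so L_B/L_A = (4.8/1.3)² × (7390/8560)⁴ = 13.6 × 0.555 = 7.57.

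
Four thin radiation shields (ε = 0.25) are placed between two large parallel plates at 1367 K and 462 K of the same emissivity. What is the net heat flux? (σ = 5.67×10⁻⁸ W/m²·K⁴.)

q ≈ 5580 W/m²

Each of the 5 gaps contributes resistance (2/ε − 1) = 2/0.25 − 1 = 7.000; total = 35.00.
q = σ(T₁⁴ − T₂⁴) / 35.00 = 5.67×10⁻⁸ × 3.45×10^12 / 35.00 = 5580 W/m².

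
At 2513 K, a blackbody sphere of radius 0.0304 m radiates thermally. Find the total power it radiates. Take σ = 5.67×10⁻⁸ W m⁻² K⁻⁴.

P ≈ 26300 W

A = 4πr² = 4π × (0.0304)² = 0.0116 m².
P = σAT⁴ = 5.67×10⁻⁸ × 0.0116 × (2513)⁴ = 5.67×10⁻⁸ × 0.0116 × 3.99×10^13.
P = 26300 W.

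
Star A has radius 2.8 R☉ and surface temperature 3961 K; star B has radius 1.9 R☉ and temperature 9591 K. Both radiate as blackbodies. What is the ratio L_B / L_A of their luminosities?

L = 4πR²σT⁴ ∝ R²T⁴, so L_B/L_A = (1.9/2.8)² × (9591/3961)⁴ = 0.460 × 34.4 = 15.8.

L_B/L_A ≈ 15.8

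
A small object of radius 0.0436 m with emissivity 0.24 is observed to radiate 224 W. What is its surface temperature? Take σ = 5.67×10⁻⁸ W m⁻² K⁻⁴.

T ≈ 911 K

A = 4πr² = 4π × (0.0436)² = 0.0239 m².
From P = εσAT⁴, T = (P / εσA)^(1/4) = (224 / (0.24 × 5.67×10⁻⁸ × 0.0239))^(1/4).
T = (6.89×10^11)^(1/4) = 911 K.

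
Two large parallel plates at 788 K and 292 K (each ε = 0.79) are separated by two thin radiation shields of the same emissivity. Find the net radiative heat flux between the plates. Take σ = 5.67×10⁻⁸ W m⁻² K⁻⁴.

q ≈ 4670 W/m²

Each of the 3 gaps contributes resistance (2/ε − 1) = 2/0.79 − 1 = 1.532; total = 4.595.
q = σ(T₁⁴ − T₂⁴) / 4.595 = 5.67×10⁻⁸ × 3.78×10^11 / 4.595 = 4670 W/m².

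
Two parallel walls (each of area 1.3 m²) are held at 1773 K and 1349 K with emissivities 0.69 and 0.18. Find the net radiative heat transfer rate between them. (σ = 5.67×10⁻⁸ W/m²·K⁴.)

Q ≈ 80600 W

For two large parallel gray plates, q = σ(T₁⁴ − T₂⁴) / (1/ε₁ + 1/ε₂ − 1).
1/ε₁ + 1/ε₂ − 1 = 1/0.69 + 1/0.18 − 1 = 6.005.
T₁⁴ − T₂⁴ = 9.88×10^12 − 3.31×10^12 = 6.57×10^12 K⁴.
q = 5.67×10⁻⁸ × 6.57×10^12 / 6.005 = 62000 W/m².
Q = q·A = 62000 × 1.3 = 80600 W.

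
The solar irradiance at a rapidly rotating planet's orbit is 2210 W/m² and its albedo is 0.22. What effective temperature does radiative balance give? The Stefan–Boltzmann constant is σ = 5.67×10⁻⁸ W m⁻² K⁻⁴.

Power absorbed = (1−a)S·πR²; power emitted = 4πR²σT⁴. Equating and cancelling πR²:
T = ((1−a)S / 4σ)^(1/4) = (1720 / (4 × 5.67×10⁻⁸))^(1/4) = (7.60×10^9)^(1/4).
T = 295 K.

T ≈ 295 K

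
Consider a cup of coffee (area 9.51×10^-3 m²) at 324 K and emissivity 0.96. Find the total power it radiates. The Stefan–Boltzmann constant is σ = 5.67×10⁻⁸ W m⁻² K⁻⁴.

P ≈ 5.70 W

P = εσAT⁴ = 0.96 × 5.67×10⁻⁸ × 9.51×10^-3 × (324)⁴ = 0.96 × 5.67×10⁻⁸ × 9.51×10^-3 × 1.10×10^10.
P = 5.70 W.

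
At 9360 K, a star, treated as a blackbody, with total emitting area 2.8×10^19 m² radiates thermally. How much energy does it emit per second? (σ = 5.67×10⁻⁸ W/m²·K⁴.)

P ≈ 1.22×10^28 W

P = σAT⁴ = 5.67×10⁻⁸ × 2.80×10^19 × (9360)⁴ = 5.67×10⁻⁸ × 2.80×10^19 × 7.68×10^15.
P = 1.22×10^28 W.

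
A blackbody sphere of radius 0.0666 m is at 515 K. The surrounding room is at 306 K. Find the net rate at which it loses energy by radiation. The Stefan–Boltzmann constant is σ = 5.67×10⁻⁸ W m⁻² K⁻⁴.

Q ≈ 195 W

A = 4πr² = 4π × (0.0666)² = 0.0557 m².
Q = σA(T⁴ − T_s⁴). T⁴ − T_s⁴ = (515)⁴ − (306)⁴ = 7.03×10^10 − 8.77×10^9 = 6.16×10^10 K⁴.
Q = 5.67×10⁻⁸ × 0.0557 × 6.16×10^10 = 195 W.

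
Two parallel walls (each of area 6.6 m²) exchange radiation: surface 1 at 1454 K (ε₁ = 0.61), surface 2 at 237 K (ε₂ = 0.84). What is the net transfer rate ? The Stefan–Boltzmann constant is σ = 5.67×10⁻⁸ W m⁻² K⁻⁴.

Q ≈ 9.13×10^5 W

For two large parallel gray plates, q = σ(T₁⁴ − T₂⁴) / (1/ε₁ + 1/ε₂ − 1).
1/ε₁ + 1/ε₂ − 1 = 1/0.61 + 1/0.84 − 1 = 1.830.
T₁⁴ − T₂⁴ = 4.47×10^12 − 3.15×10^9 = 4.47×10^12 K⁴.
q = 5.67×10⁻⁸ × 4.47×10^12 / 1.830 = 1.38×10^5 W/m².
Q = q·A = 1.38×10^5 × 6.6 = 9.13×10^5 W.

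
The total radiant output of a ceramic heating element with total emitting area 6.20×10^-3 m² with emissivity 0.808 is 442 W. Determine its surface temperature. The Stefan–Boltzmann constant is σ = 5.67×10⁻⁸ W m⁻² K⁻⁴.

From P = εσAT⁴, T = (P / εσA)^(1/4) = (442 / (0.808 × 5.67×10⁻⁸ × 6.20×10^-3))^(1/4).
T = (1.56×10^12)^(1/4) = 1120 K.

T ≈ 1120 K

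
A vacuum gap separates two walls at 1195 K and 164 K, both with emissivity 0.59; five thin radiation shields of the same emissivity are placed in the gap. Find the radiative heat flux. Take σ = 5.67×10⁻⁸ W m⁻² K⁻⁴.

Each of the 6 gaps contributes resistance (2/ε − 1) = 2/0.59 − 1 = 2.390; total = 14.34.
q = σ(T₁⁴ − T₂⁴) / 14.34 = 5.67×10⁻⁸ × 2.04×10^12 / 14.34 = 8060 W/m².

q ≈ 8060 W/m²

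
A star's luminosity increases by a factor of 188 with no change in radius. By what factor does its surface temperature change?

factor ≈ 3.70

P ∝ T⁴ ⇒ T ∝ P^(1/4), so T scales by (188)^(1/4) = 3.70.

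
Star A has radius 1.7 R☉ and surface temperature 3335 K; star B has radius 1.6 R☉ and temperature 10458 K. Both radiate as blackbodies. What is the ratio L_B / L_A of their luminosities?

L = 4πR²σT⁴ ∝ R²T⁴, so L_B/L_A = (1.6/1.7)² × (10458/3335)⁴ = 0.886 × 96.7 = 85.7.

L_B/L_A ≈ 85.7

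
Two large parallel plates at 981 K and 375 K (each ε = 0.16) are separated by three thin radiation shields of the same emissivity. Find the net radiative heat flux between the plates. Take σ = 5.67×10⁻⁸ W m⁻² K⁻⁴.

Each of the 4 gaps contributes resistance (2/ε − 1) = 2/0.16 − 1 = 11.50; total = 46.00.
q = σ(T₁⁴ − T₂⁴) / 46.00 = 5.67×10⁻⁸ × 9.06×10^11 / 46.00 = 1120 W/m².

q ≈ 1120 W/m²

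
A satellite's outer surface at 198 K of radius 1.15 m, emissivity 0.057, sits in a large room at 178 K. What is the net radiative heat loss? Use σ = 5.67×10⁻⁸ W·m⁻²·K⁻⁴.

A = 4πr² = 4π × (1.15)² = 16.6 m².
Q = εσA(T⁴ − T_s⁴). T⁴ − T_s⁴ = (198)⁴ − (178)⁴ = 1.54×10^9 − 1.00×10^9 = 5.33×10^8 K⁴.
Q = 0.057 × 5.67×10⁻⁸ × 16.6 × 5.33×10^8 = 28.6 W.

Q ≈ 28.6 W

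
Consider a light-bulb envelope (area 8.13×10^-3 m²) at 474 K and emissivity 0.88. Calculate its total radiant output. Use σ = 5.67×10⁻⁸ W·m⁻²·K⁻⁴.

Stefan–Boltzmann: P = εσAT⁴ = 0.88 × 5.67×10⁻⁸ × 8.13×10^-3 × (474)⁴ = 0.88 × 5.67×10⁻⁸ × 8.13×10^-3 × 5.05×10^10.
P = 20.5 W.

P ≈ 20.5 W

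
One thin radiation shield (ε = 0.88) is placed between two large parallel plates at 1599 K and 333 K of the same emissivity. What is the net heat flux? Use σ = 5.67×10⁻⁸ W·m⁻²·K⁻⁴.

Each of the 2 gaps contributes resistance (2/ε − 1) = 2/0.88 − 1 = 1.273; total = 2.545.
q = σ(T₁⁴ − T₂⁴) / 2.545 = 5.67×10⁻⁸ × 6.52×10^12 / 2.545 = 1.45×10^5 W/m².

q ≈ 1.45×10^5 W/m²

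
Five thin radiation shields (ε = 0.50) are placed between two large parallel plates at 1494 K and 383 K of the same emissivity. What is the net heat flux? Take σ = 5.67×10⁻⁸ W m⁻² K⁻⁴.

q ≈ 15600 W/m²

Each of the 6 gaps contributes resistance (2/ε − 1) = 2/0.50 − 1 = 3.000; total = 18.00.
q = σ(T₁⁴ − T₂⁴) / 18.00 = 5.67×10⁻⁸ × 4.96×10^12 / 18.00 = 15600 W/m².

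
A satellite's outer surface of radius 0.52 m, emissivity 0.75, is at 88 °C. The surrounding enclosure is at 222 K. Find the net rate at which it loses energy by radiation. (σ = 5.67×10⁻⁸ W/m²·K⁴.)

A = 4πr² = 4π × (0.52)² = 3.40 m².
Convert: 88 °C = 361 K.
Q = εσA(T⁴ − T_s⁴). T⁴ − T_s⁴ = (361)⁴ − (222)⁴ = 1.70×10^10 − 2.43×10^9 = 1.46×10^10 K⁴.
Q = 0.75 × 5.67×10⁻⁸ × 3.40 × 1.46×10^10 = 2100 W.

Q ≈ 2100 W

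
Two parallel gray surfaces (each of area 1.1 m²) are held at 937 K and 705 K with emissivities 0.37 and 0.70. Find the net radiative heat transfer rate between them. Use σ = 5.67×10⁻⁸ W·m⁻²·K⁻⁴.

For two large parallel gray plates, q = σ(T₁⁴ − T₂⁴) / (1/ε₁ + 1/ε₂ − 1).
1/ε₁ + 1/ε₂ − 1 = 1/0.37 + 1/0.70 − 1 = 3.131.
T₁⁴ − T₂⁴ = 7.71×10^11 − 2.47×10^11 = 5.24×10^11 K⁴.
q = 5.67×10⁻⁸ × 5.24×10^11 / 3.131 = 9480 W/m².
Q = q·A = 9480 × 1.1 = 10400 W.

Q ≈ 10400 W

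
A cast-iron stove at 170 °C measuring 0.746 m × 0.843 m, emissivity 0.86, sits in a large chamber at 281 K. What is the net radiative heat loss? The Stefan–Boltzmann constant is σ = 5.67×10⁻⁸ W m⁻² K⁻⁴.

Q ≈ 990 W

A = 0.746 × 0.843 = 0.629 m².
Convert: 170 °C = 443 K.
Q = εσA(T⁴ − T_s⁴). T⁴ − T_s⁴ = (443)⁴ − (281)⁴ = 3.85×10^10 − 6.23×10^9 = 3.23×10^10 K⁴.
Q = 0.86 × 5.67×10⁻⁸ × 0.629 × 3.23×10^10 = 990 W.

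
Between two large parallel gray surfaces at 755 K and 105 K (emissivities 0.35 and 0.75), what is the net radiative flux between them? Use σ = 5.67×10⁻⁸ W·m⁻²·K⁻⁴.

q ≈ 5770 W/m²

For two large parallel gray plates, q = σ(T₁⁴ − T₂⁴) / (1/ε₁ + 1/ε₂ − 1).
1/ε₁ + 1/ε₂ − 1 = 1/0.35 + 1/0.75 − 1 = 3.190.
T₁⁴ − T₂⁴ = 3.25×10^11 − 1.22×10^8 = 3.25×10^11 K⁴.
q = 5.67×10⁻⁸ × 3.25×10^11 / 3.190 = 5770 W/m².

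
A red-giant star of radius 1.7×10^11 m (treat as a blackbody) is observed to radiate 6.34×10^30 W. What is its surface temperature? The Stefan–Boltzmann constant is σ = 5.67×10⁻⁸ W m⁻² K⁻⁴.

A = 4πr² = 4π × (1.7×10^11)² = 3.63×10^23 m².
From P = σAT⁴, T = (P / σA)^(1/4) = (6.34×10^30 / (5.67×10⁻⁸ × 3.63×10^23))^(1/4).
T = (3.08×10^14)^(1/4) = 4190 K.

T ≈ 4190 K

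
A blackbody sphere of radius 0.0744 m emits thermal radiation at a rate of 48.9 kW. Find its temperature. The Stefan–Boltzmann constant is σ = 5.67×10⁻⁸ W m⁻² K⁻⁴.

T ≈ 1880 K

A = 4πr² = 4π × (0.0744)² = 0.0696 m².
From P = σAT⁴, T = (P / σA)^(1/4) = (48900 / (5.67×10⁻⁸ × 0.0696))^(1/4).
T = (1.24×10^13)^(1/4) = 1880 K.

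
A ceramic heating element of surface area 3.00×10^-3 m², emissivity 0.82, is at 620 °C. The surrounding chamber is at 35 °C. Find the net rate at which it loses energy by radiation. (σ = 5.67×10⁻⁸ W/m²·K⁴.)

Convert: 620 °C = 893 K; 35 °C = 308 K.
Q = εσA(T⁴ − T_s⁴). T⁴ − T_s⁴ = (893)⁴ − (308)⁴ = 6.36×10^11 − 9.00×10^9 = 6.27×10^11 K⁴.
Q = 0.82 × 5.67×10⁻⁸ × 3.00×10^-3 × 6.27×10^11 = 87.4 W.

Q ≈ 87.4 W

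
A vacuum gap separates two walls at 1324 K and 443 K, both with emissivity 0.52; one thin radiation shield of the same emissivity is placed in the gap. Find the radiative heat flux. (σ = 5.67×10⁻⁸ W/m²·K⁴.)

q ≈ 30200 W/m²

Each of the 2 gaps contributes resistance (2/ε − 1) = 2/0.52 − 1 = 2.846; total = 5.692.
q = σ(T₁⁴ − T₂⁴) / 5.692 = 5.67×10⁻⁸ × 3.03×10^12 / 5.692 = 30200 W/m².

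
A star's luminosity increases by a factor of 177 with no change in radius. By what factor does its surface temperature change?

P ∝ T⁴ ⇒ T ∝ P^(1/4), so T scales by (177)^(1/4) = 3.65.

factor ≈ 3.65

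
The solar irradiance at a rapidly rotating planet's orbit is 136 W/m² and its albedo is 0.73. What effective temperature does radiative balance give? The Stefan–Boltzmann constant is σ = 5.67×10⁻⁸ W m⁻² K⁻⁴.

T ≈ 113 K

Power absorbed = (1−a)S·πR²; power emitted = 4πR²σT⁴. Equating and cancelling πR²:
T = ((1−a)S / 4σ)^(1/4) = (36.7 / (4 × 5.67×10⁻⁸))^(1/4) = (1.62×10^8)^(1/4).
T = 113 K.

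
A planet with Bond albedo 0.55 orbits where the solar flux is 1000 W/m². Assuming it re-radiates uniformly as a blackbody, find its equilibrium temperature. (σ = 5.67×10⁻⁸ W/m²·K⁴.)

T ≈ 211 K

Power absorbed = (1−a)S·πR²; power emitted = 4πR²σT⁴. Equating and cancelling πR²:
T = ((1−a)S / 4σ)^(1/4) = (450 / (4 × 5.67×10⁻⁸))^(1/4) = (1.98×10^9)^(1/4).
T = 211 K.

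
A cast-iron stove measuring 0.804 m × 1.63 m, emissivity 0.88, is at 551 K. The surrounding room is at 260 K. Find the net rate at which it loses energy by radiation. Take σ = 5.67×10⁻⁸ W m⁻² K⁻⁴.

A = 0.804 × 1.63 = 1.31 m².
Q = εσA(T⁴ − T_s⁴). T⁴ − T_s⁴ = (551)⁴ − (260)⁴ = 9.22×10^10 − 4.57×10^9 = 8.76×10^10 K⁴.
Q = 0.88 × 5.67×10⁻⁸ × 1.31 × 8.76×10^10 = 5730 W.

Q ≈ 5730 W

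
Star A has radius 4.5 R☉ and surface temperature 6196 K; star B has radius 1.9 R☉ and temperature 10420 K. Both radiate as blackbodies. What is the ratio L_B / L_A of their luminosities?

L = 4πR²σT⁴ ∝ R²T⁴, so L_B/L_A = (1.9/4.5)² × (10420/6196)⁴ = 0.178 × 8.00 = 1.43.

L_B/L_A ≈ 1.43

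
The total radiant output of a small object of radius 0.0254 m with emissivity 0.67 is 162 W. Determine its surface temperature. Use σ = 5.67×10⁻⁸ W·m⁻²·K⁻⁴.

T ≈ 852 K

A = 4πr² = 4π × (0.0254)² = 8.11×10^-3 m².
From P = εσAT⁴, T = (P / εσA)^(1/4) = (162 / (0.67 × 5.67×10⁻⁸ × 8.11×10^-3))^(1/4).
T = (5.26×10^11)^(1/4) = 852 K.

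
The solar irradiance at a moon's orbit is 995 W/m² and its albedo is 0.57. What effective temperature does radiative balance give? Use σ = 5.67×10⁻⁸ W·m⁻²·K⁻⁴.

T ≈ 208 K

Power absorbed = (1−a)S·πR²; power emitted = 4πR²σT⁴. Equating and cancelling πR²:
T = ((1−a)S / 4σ)^(1/4) = (428 / (4 × 5.67×10⁻⁸))^(1/4) = (1.89×10^9)^(1/4).
T = 208 K.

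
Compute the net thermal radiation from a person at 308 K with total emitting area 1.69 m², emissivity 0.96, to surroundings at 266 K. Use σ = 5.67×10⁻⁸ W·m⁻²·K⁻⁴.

Q = εσA(T⁴ − T_s⁴). T⁴ − T_s⁴ = (308)⁴ − (266)⁴ = 9.00×10^9 − 5.01×10^9 = 3.99×10^9 K⁴.
Q = 0.96 × 5.67×10⁻⁸ × 1.69 × 3.99×10^9 = 367 W.

Q ≈ 367 W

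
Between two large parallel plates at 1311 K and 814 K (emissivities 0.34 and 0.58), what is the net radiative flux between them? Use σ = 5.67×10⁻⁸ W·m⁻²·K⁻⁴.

q ≈ 38900 W/m²

For two large parallel gray plates, q = σ(T₁⁴ − T₂⁴) / (1/ε₁ + 1/ε₂ − 1).
1/ε₁ + 1/ε₂ − 1 = 1/0.34 + 1/0.58 − 1 = 3.665.
T₁⁴ − T₂⁴ = 2.95×10^12 − 4.39×10^11 = 2.51×10^12 K⁴.
q = 5.67×10⁻⁸ × 2.51×10^12 / 3.665 = 38900 W/m².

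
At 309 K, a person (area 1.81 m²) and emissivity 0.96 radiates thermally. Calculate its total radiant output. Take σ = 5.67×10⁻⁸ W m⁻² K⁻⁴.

P ≈ 898 W

Stefan–Boltzmann: P = εσAT⁴ = 0.96 × 5.67×10⁻⁸ × 1.81 × (309)⁴ = 0.96 × 5.67×10⁻⁸ × 1.81 × 9.12×10^9.
P = 898 W.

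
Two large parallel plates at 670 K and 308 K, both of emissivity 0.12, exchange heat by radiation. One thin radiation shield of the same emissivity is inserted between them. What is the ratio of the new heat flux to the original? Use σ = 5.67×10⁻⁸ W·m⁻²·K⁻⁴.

ratio ≈ 0.500

With N identical shields there are N+1 = 2 gaps in series, each with the same radiative resistance, so the flux falls to 1/(N+1) of its unshielded value.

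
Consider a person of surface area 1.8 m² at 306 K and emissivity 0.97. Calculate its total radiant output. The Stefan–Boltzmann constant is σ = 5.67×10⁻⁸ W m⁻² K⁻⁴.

P ≈ 868 W

Stefan–Boltzmann: P = εσAT⁴ = 0.97 × 5.67×10⁻⁸ × 1.80 × (306)⁴ = 0.97 × 5.67×10⁻⁸ × 1.80 × 8.77×10^9.
P = 868 W.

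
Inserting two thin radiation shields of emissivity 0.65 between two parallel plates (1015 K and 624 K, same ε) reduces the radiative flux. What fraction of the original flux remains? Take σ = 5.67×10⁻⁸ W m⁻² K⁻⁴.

ratio ≈ 0.333

With N identical shields there are N+1 = 3 gaps in series, each with the same radiative resistance, so the flux falls to 1/(N+1) of its unshielded value.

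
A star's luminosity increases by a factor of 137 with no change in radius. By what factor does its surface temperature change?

factor ≈ 3.42

P ∝ T⁴ ⇒ T ∝ P^(1/4), so T scales by (137)^(1/4) = 3.42.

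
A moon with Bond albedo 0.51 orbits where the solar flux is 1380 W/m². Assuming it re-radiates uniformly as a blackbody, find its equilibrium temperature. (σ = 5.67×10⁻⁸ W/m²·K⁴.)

T ≈ 234 K

Power absorbed = (1−a)S·πR²; power emitted = 4πR²σT⁴. Equating and cancelling πR²:
T = ((1−a)S / 4σ)^(1/4) = (676 / (4 × 5.67×10⁻⁸))^(1/4) = (2.98×10^9)^(1/4).
T = 234 K.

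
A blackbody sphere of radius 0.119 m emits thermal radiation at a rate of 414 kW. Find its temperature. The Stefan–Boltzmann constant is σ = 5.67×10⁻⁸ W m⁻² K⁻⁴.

T ≈ 2530 K

A = 4πr² = 4π × (0.119)² = 0.178 m².
From P = σAT⁴, T = (P / σA)^(1/4) = (4.14×10^5 / (5.67×10⁻⁸ × 0.178))^(1/4).
T = (4.10×10^13)^(1/4) = 2530 K.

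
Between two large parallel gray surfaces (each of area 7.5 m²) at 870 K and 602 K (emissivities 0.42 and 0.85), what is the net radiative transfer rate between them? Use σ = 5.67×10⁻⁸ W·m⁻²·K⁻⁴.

Q ≈ 73400 W

For two large parallel gray plates, q = σ(T₁⁴ − T₂⁴) / (1/ε₁ + 1/ε₂ − 1).
1/ε₁ + 1/ε₂ − 1 = 1/0.42 + 1/0.85 − 1 = 2.557.
T₁⁴ − T₂⁴ = 5.73×10^11 − 1.31×10^11 = 4.42×10^11 K⁴.
q = 5.67×10⁻⁸ × 4.42×10^11 / 2.557 = 9790 W/m².
Q = q·A = 9790 × 7.5 = 73400 W.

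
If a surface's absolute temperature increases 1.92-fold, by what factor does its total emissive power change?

P ∝ T⁴, so the power scales as (1.92)⁴ = 13.6.

factor ≈ 13.6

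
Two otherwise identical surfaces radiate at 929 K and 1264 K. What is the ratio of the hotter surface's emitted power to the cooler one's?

P ∝ T⁴, so the ratio is (1264/929)⁴ = (1.361)⁴ = 3.43.

ratio ≈ 3.43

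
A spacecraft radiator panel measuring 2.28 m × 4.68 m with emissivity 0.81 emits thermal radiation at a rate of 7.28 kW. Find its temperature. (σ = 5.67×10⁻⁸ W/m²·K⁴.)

A = 2.28 × 4.68 = 10.7 m².
From P = εσAT⁴, T = (P / εσA)^(1/4) = (7280 / (0.81 × 5.67×10⁻⁸ × 10.7))^(1/4).
T = (1.49×10^10)^(1/4) = 349 K.

T ≈ 349 K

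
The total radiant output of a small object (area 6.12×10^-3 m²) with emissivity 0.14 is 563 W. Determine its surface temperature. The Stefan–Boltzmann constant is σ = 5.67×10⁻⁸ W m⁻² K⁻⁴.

T ≈ 1850 K

From P = εσAT⁴, T = (P / εσA)^(1/4) = (563 / (0.14 × 5.67×10⁻⁸ × 6.12×10^-3))^(1/4).
T = (1.16×10^13)^(1/4) = 1850 K.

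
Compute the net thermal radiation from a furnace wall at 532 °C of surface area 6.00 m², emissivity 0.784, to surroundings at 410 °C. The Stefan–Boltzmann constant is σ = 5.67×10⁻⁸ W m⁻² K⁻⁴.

Convert: 532 °C = 805 K; 410 °C = 683 K.
Q = εσA(T⁴ − T_s⁴). T⁴ − T_s⁴ = (805)⁴ − (683)⁴ = 4.20×10^11 − 2.18×10^11 = 2.02×10^11 K⁴.
Q = 0.784 × 5.67×10⁻⁸ × 6.00 × 2.02×10^11 = 54000 W.

Q ≈ 54000 W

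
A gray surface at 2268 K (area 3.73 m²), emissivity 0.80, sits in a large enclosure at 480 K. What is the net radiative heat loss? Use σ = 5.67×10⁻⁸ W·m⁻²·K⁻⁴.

Q = εσA(T⁴ − T_s⁴). T⁴ − T_s⁴ = (2268)⁴ − (480)⁴ = 2.65×10^13 − 5.31×10^10 = 2.64×10^13 K⁴.
Q = 0.80 × 5.67×10⁻⁸ × 3.73 × 2.64×10^13 = 4.47×10^6 W.

Q ≈ 4.47×10^6 W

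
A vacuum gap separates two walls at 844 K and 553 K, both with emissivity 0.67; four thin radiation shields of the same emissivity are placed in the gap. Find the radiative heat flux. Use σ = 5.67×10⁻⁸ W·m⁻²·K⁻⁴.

Each of the 5 gaps contributes resistance (2/ε − 1) = 2/0.67 − 1 = 1.985; total = 9.925.
q = σ(T₁⁴ − T₂⁴) / 9.925 = 5.67×10⁻⁸ × 4.14×10^11 / 9.925 = 2360 W/m².

q ≈ 2360 W/m²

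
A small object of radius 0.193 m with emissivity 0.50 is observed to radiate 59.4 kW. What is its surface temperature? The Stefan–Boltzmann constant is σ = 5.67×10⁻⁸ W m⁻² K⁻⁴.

T ≈ 1450 K

A = 4πr² = 4π × (0.193)² = 0.468 m².
From P = εσAT⁴, T = (P / εσA)^(1/4) = (59400 / (0.50 × 5.67×10⁻⁸ × 0.468))^(1/4).
T = (4.48×10^12)^(1/4) = 1450 K.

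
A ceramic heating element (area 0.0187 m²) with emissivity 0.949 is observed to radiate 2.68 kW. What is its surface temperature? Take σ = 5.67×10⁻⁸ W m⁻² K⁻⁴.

From P = εσAT⁴, T = (P / εσA)^(1/4) = (2680 / (0.949 × 5.67×10⁻⁸ × 0.0187))^(1/4).
T = (2.66×10^12)^(1/4) = 1280 K.

T ≈ 1280 K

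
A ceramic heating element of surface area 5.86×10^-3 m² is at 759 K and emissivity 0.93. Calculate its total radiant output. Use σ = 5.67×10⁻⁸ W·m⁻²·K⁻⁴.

P = εσAT⁴ = 0.93 × 5.67×10⁻⁸ × 5.86×10^-3 × (759)⁴ = 0.93 × 5.67×10⁻⁸ × 5.86×10^-3 × 3.32×10^11.
P = 103 W.

P ≈ 103 W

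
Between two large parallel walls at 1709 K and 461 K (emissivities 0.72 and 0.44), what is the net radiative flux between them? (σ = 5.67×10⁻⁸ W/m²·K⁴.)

For two large parallel gray plates, q = σ(T₁⁴ − T₂⁴) / (1/ε₁ + 1/ε₂ − 1).
1/ε₁ + 1/ε₂ − 1 = 1/0.72 + 1/0.44 − 1 = 2.662.
T₁⁴ − T₂⁴ = 8.53×10^12 − 4.52×10^10 = 8.49×10^12 K⁴.
q = 5.67×10⁻⁸ × 8.49×10^12 / 2.662 = 1.81×10^5 W/m².

q ≈ 1.81×10^5 W/m²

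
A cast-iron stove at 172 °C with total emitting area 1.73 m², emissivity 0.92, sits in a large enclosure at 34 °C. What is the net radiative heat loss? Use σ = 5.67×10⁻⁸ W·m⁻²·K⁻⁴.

Convert: 172 °C = 445 K; 34 °C = 307 K.
Q = εσA(T⁴ − T_s⁴). T⁴ − T_s⁴ = (445)⁴ − (307)⁴ = 3.92×10^10 − 8.88×10^9 = 3.03×10^10 K⁴.
Q = 0.92 × 5.67×10⁻⁸ × 1.73 × 3.03×10^10 = 2740 W.

Q ≈ 2740 W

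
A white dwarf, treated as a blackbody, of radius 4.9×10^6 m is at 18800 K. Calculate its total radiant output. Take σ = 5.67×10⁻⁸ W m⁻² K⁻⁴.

P ≈ 2.14×10^24 W

A = 4πr² = 4π × (4.9×10^6)² = 3.02×10^14 m².
P = σAT⁴ = 5.67×10⁻⁸ × 3.02×10^14 × (18800)⁴ = 5.67×10⁻⁸ × 3.02×10^14 × 1.25×10^17.
P = 2.14×10^24 W.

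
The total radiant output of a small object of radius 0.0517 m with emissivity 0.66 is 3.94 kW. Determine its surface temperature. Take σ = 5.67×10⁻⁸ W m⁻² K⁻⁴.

T ≈ 1330 K

A = 4πr² = 4π × (0.0517)² = 0.0336 m².
From P = εσAT⁴, T = (P / εσA)^(1/4) = (3940 / (0.66 × 5.67×10⁻⁸ × 0.0336))^(1/4).
T = (3.13×10^12)^(1/4) = 1330 K.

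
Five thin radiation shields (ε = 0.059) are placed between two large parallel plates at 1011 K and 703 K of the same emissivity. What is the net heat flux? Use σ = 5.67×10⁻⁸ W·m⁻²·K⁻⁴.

Each of the 6 gaps contributes resistance (2/ε − 1) = 2/0.059 − 1 = 32.90; total = 197.4.
q = σ(T₁⁴ − T₂⁴) / 197.4 = 5.67×10⁻⁸ × 8.00×10^11 / 197.4 = 230 W/m².

q ≈ 230 W/m²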